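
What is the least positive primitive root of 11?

2

φ(11) = 11 − 1 = 10 = 2 · 5.
Test candidates g = 2, 3, … against the prime factors q ∈ {2, 5} of φ(11): g is a generator iff g^(10/q) ≢ 1 for every such q.
g = 2: 2^5 ≡ 10; 2^2 ≡ 4 — none is 1, so 2 is a primitive root.
So 2 is the smallest generator of (Z/11Z)^×.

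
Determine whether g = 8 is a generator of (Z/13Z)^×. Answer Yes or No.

No

φ(13) = 13 − 1 = 12 = 2^2 · 3.
Test 8^(12/q) mod 13 for each prime factor q of 12:
8^6 ≡ 12 (mod 13)  [q = 2: ≢ 1 ✓]
8^4 ≡ 1 (mod 13)  [q = 3: ≡ 1 ✗]
The check at q = 3 fails, so 8 generates a proper subgroup.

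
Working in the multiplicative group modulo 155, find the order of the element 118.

12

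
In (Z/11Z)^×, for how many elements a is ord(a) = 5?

φ(11) = 11 − 1 = 10 = 2 · 5.
Since (Z/11Z)^× is cyclic of order 10, the number of elements of order d is φ(d) when d | 10 and 0 otherwise.
5 | 10, and φ(5) = 5 − 1 = 4.

4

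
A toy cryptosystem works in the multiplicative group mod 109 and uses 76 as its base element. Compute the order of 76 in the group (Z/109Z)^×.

Since 76 ∈ (Z/109Z)^×, its order divides φ(109) = 109 − 1 = 108 = 2^2 · 3^3.
Divisors of 108: 1, 2, 3, 4, 6, 9, 12, 18, 27, 36, 54, 108.
Test each divisor d:
76^1 ≡ 76 (mod 109)
76^2 ≡ 108 (mod 109)
76^3 ≡ 33 (mod 109)
76^4 ≡ 1 (mod 109) ✓
Hence ord(76) = 4.

4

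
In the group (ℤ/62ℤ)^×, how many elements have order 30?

8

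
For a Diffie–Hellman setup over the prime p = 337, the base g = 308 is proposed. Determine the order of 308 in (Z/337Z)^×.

336

The order of 308 must divide φ(337) = 337 − 1 = 336 = 2^4 · 3 · 7.
Divisors of 336: 1, 2, 3, 4, 6, 7, 8, 12, 14, 16, 21, 24, 28, 42, 48, 56, 84, 112, 168, 336.
Check 308^d mod 337 for each divisor in increasing order:
308^1 ≡ 308 (mod 337)
308^2 ≡ 167 (mod 337)
308^3 ≡ 212 (mod 337)
308^4 ≡ 255 (mod 337)
308^6 ≡ 123 (mod 337)
308^7 ≡ 140 (mod 337)
308^8 ≡ 321 (mod 337)
308^12 ≡ 301 (mod 337)
308^14 ≡ 54 (mod 337)
308^16 ≡ 256 (mod 337)
308^21 ≡ 146 (mod 337)
308^24 ≡ 285 (mod 337)
308^28 ≡ 220 (mod 337)
308^42 ≡ 85 (mod 337)
308^48 ≡ 8 (mod 337)
308^56 ≡ 209 (mod 337)
308^84 ≡ 148 (mod 337)
308^112 ≡ 208 (mod 337)
308^168 ≡ 336 (mod 337)
308^336 ≡ 1 (mod 337) ✓
Therefore the multiplicative order of 308 modulo 337 is 336.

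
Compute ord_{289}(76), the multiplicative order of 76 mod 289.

ord(76) | φ(289) = φ(17^2) = 17·(17−1) = 272 = 2^4 · 17.
Divisors of 272: 1, 2, 4, 8, 16, 17, 34, 68, 136, 272.
Test each divisor d:
76^1 ≡ 76 (mod 289)
76^2 ≡ 285 (mod 289)
76^4 ≡ 16 (mod 289)
76^8 ≡ 256 (mod 289)
76^16 ≡ 222 (mod 289)
76^17 ≡ 110 (mod 289)
76^34 ≡ 251 (mod 289)
76^68 ≡ 288 (mod 289)
76^136 ≡ 1 (mod 289) ✓
The smallest such exponent is 136, so the order of 76 is 136.

136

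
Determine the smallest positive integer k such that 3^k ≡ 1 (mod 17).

16

The order of 3 must divide φ(17) = 17 − 1 = 16 = 2^4.
Divisors of 16: 1, 2, 4, 8, 16.
Evaluate successive powers at the divisors of 16:
3^1 ≡ 3 (mod 17)
3^2 ≡ 9 (mod 17)
3^4 ≡ 13 (mod 17)
3^8 ≡ 16 (mod 17)
3^16 ≡ 1 (mod 17) ✓
Therefore the multiplicative order of 3 modulo 17 is 16.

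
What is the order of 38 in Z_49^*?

42

Since 38 ∈ (Z/49Z)^×, its order divides φ(49) = φ(7^2) = 7·(7−1) = 42 = 2 · 3 · 7.
Divisors of 42: 1, 2, 3, 6, 7, 14, 21, 42.
Check 38^d mod 49 for each divisor in increasing order:
38^1 ≡ 38 (mod 49)
38^2 ≡ 23 (mod 49)
38^3 ≡ 41 (mod 49)
38^6 ≡ 15 (mod 49)
38^7 ≡ 31 (mod 49)
38^14 ≡ 30 (mod 49)
38^21 ≡ 48 (mod 49)
38^42 ≡ 1 (mod 49) ✓
Hence ord(38) = 42.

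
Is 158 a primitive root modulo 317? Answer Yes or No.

φ(317) = 317 − 1 = 316 = 2^2 · 79.
Test 158^(316/q) mod 317 for each prime factor q of 316:
158^158 ≡ 316 (mod 317)  [q = 2: ≢ 1 ✓]
158^4 ≡ 218 (mod 317)  [q = 79: ≢ 1 ✓]
None equal 1, so ord_317(158) = 316: 158 is a primitive root.

Yes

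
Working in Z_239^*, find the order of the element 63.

238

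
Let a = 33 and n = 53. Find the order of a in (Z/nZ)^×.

The order of 33 must divide φ(53) = 53 − 1 = 52 = 2^2 · 13.
Divisors of 52: 1, 2, 4, 13, 26, 52.
Test each divisor d:
33^1 ≡ 33 (mod 53)
33^2 ≡ 29 (mod 53)
33^4 ≡ 46 (mod 53)
33^13 ≡ 23 (mod 53)
33^26 ≡ 52 (mod 53)
33^52 ≡ 1 (mod 53) ✓
Hence ord(33) = 52.

52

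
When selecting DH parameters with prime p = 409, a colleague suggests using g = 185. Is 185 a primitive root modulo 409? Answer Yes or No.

Yes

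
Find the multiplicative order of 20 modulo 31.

15

The order of 20 must divide φ(31) = 31 − 1 = 30 = 2 · 3 · 5.
Divisors of 30: 1, 2, 3, 5, 6, 10, 15, 30.
Test each divisor d:
20^1 ≡ 20
20^2 ≡ 28
20^3 ≡ 2
20^5 ≡ 25
20^6 ≡ 4
20^10 ≡ 5
20^15 ≡ 1
Hence ord(20) = 15.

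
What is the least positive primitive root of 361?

2

φ(361) = φ(19^2) = 19·(19−1) = 342 = 2 · 3^2 · 19.
g is a primitive root iff g^(342/q) ≢ 1 (mod 361) for each prime q ∈ {2, 3, 19}.
g = 2: 2^171 ≡ 360; 2^114 ≡ 292; 2^18 ≡ 58 — none is 1, so 2 is a primitive root.
Hence the least primitive root of 361 is 2.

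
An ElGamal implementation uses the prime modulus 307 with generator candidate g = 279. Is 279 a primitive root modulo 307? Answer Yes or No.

φ(307) = 307 − 1 = 306 = 2 · 3^2 · 17.
Test 279^(306/q) mod 307 for each prime factor q of 306:
279^153 ≡ 306 (mod 307)  [q = 2: ≢ 1 ✓]
279^102 ≡ 17 (mod 307)  [q = 3: ≢ 1 ✓]
279^18 ≡ 304 (mod 307)  [q = 17: ≢ 1 ✓]
None equal 1, so ord_307(279) = 306: 279 is a primitive root.

Yes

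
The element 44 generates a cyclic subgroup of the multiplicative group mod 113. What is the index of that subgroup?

14

Since 44 ∈ (Z/113Z)^×, its order divides φ(113) = 113 − 1 = 112 = 2^4 · 7.
Divisors of 112: 1, 2, 4, 7, 8, 14, 16, 28, 56, 112.
Check 44^d mod 113 for each divisor in increasing order:
44^1 ≡ 44 (mod 113)
44^2 ≡ 15 (mod 113)
44^4 ≡ 112 (mod 113)
44^7 ≡ 18 (mod 113)
44^8 ≡ 1 (mod 113) ✓
Thus |⟨44⟩| = ord(44) = 8.
[(Z/113Z)^× : ⟨44⟩] = 112/8 = 14.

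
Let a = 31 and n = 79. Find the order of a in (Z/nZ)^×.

Since 31 ∈ (Z/79Z)^×, its order divides φ(79) = 79 − 1 = 78 = 2 · 3 · 13.
Divisors of 78: 1, 2, 3, 6, 13, 26, 39, 78.
Test each divisor d:
31^1 ≡ 31 (mod 79)
31^2 ≡ 13 (mod 79)
31^3 ≡ 8 (mod 79)
31^6 ≡ 64 (mod 79)
31^13 ≡ 23 (mod 79)
31^26 ≡ 55 (mod 79)
31^39 ≡ 1 (mod 79) ✓
Hence ord(31) = 39.

39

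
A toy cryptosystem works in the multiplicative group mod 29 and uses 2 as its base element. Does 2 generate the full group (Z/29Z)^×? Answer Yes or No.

φ(29) = 29 − 1 = 28 = 2^2 · 7.
Test 2^(28/q) mod 29 for each prime factor q of 28:
2^14 ≡ 28 (mod 29)  [q = 2: ≢ 1 ✓]
2^4 ≡ 16 (mod 29)  [q = 7: ≢ 1 ✓]
Every test exponent gives a nontrivial residue, hence 2 generates the full group.

Yes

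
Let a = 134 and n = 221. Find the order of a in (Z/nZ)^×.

24

The order of 134 must divide φ(221) = φ(13·17) = (13−1)·(17−1) = 12·16 = 192 = 2^6 · 3.
Divisors of 192: 1, 2, 3, 4, 6, 8, 12, 16, 24, 32, 48, 64, 96, 192.
Check 134^d mod 221 for each divisor in increasing order:
134^1 ≡ 134 (mod 221)
134^2 ≡ 55 (mod 221)
134^3 ≡ 77 (mod 221)
134^4 ≡ 152 (mod 221)
134^6 ≡ 183 (mod 221)
134^8 ≡ 120 (mod 221)
134^12 ≡ 118 (mod 221)
134^16 ≡ 35 (mod 221)
134^24 ≡ 1 (mod 221) ✓
Therefore the multiplicative order of 134 modulo 221 is 24.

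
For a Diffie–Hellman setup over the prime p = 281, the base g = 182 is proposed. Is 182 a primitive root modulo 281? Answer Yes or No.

No

φ(281) = 281 − 1 = 280 = 2^3 · 5 · 7.
It suffices to check that the order of 182 is not a proper divisor of 280: compute 182^(280/q) for q ∈ {2, 5, 7}.
182^140 ≡ 280 (mod 281)  [q = 2: ≢ 1 ✓]
182^56 ≡ 1 (mod 281)  [q = 5: ≡ 1 ✗]
182^40 ≡ 109 (mod 281)  [q = 7: ≢ 1 ✓]
182^56 ≡ 1 shows ord(182) | 56, strictly less than φ(281); not a primitive root.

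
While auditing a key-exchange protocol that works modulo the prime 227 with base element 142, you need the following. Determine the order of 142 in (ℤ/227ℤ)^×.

226

Since 142 ∈ (Z/227Z)^×, its order divides φ(227) = 227 − 1 = 226 = 2 · 113.
Divisors of 226: 1, 2, 113, 226.
Check 142^d mod 227 for each divisor in increasing order:
142^1 ≡ 142
142^2 ≡ 188
142^113 ≡ 226
142^226 ≡ 1
Therefore the multiplicative order of 142 modulo 227 is 226.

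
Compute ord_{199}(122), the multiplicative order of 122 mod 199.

Since 122 ∈ (Z/199Z)^×, its order divides φ(199) = 199 − 1 = 198 = 2 · 3^2 · 11.
Divisors of 198: 1, 2, 3, 6, 9, 11, 18, 22, 33, 66, 99, 198.
Check 122^d mod 199 for each divisor in increasing order:
122^1 ≡ 122
122^2 ≡ 158
122^3 ≡ 172
122^6 ≡ 132
122^9 ≡ 18
122^11 ≡ 58
122^18 ≡ 125
122^22 ≡ 180
122^33 ≡ 92
122^66 ≡ 106
122^99 ≡ 1
The smallest such exponent is 99, so the order of 122 is 99.

99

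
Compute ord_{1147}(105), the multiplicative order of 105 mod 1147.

Since 105 ∈ (Z/1147Z)^×, its order divides φ(1147) = φ(31·37) = (31−1)·(37−1) = 30·36 = 1080 = 2^3 · 3^3 · 5.
Divisors of 1080: 1, 2, 3, 4, 5, 6, 8, 9, 10, 12, 15, 18, 20, 24, 27, 30, 36, 40, 45, 54, 60, 72, 90, 108, 120, 135, 180, 216, 270, 360, 540, 1080.
Evaluate successive powers at the divisors of 1080:
105^1 ≡ 105 (mod 1147)
105^2 ≡ 702 (mod 1147)
105^3 ≡ 302 (mod 1147)
105^4 ≡ 741 (mod 1147)
105^5 ≡ 956 (mod 1147)
105^6 ≡ 591 (mod 1147)
105^8 ≡ 815 (mod 1147)
105^9 ≡ 697 (mod 1147)
105^10 ≡ 924 (mod 1147)
105^12 ≡ 593 (mod 1147)
105^15 ≡ 154 (mod 1147)
105^18 ≡ 628 (mod 1147)
105^20 ≡ 408 (mod 1147)
105^24 ≡ 667 (mod 1147)
105^27 ≡ 709 (mod 1147)
105^30 ≡ 776 (mod 1147)
105^36 ≡ 963 (mod 1147)
105^40 ≡ 149 (mod 1147)
105^45 ≡ 216 (mod 1147)
105^54 ≡ 295 (mod 1147)
105^60 ≡ 1 (mod 1147) ✓
Hence ord(105) = 60.

60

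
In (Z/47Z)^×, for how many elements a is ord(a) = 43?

0

φ(47) = 47 − 1 = 46 = 2 · 23.
In a cyclic group of order 46, there are φ(d) elements of order d for each divisor d of 46, and zero for non-divisors.
43 does not divide 46, so no element of (Z/47Z)^× has order 43.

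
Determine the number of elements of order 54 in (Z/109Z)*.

φ(109) = 109 − 1 = 108 = 2^2 · 3^3.
Since (Z/109Z)^× is cyclic of order 108, the number of elements of order d is φ(d) when d | 108 and 0 otherwise.
54 = 2 · 3^3 divides 108, and φ(54) = 18.

18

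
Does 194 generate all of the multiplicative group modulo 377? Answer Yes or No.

377 = 13 · 29 is a product of two distinct odd primes, so (Z/377Z)^× ≅ (Z/13Z)^× × (Z/29Z)^× is not cyclic.
No primitive root modulo 377 exists; in particular 194 is not one.

No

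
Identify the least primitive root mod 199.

3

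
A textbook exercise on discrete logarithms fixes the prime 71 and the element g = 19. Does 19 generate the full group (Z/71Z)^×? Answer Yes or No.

φ(71) = 71 − 1 = 70 = 2 · 5 · 7.
Test 19^(70/q) mod 71 for each prime factor q of 70:
19^35 ≡ 1 (mod 71)  [q = 2: ≡ 1 ✗]
19^14 ≡ 54 (mod 71)  [q = 5: ≢ 1 ✓]
19^10 ≡ 37 (mod 71)  [q = 7: ≢ 1 ✓]
19^35 ≡ 1 shows ord(19) | 35, strictly less than φ(71); not a primitive root.

No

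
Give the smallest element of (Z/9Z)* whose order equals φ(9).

2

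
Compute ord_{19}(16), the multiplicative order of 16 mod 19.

9

The order of 16 must divide φ(19) = 19 − 1 = 18 = 2 · 3^2.
Divisors of 18: 1, 2, 3, 6, 9, 18.
Evaluate successive powers at the divisors of 18:
16^1 ≡ 16
16^2 ≡ 9
16^3 ≡ 11
16^6 ≡ 7
16^9 ≡ 1
Hence ord(16) = 9.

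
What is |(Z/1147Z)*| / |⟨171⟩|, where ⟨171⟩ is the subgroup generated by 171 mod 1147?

The order of 171 must divide φ(1147) = φ(31·37) = (31−1)·(37−1) = 30·36 = 1080 = 2^3 · 3^3 · 5.
Divisors of 1080: 1, 2, 3, 4, 5, 6, 8, 9, 10, 12, 15, 18, 20, 24, 27, 30, 36, 40, 45, 54, 60, 72, 90, 108, 120, 135, 180, 216, 270, 360, 540, 1080.
Check 171^d mod 1147 for each divisor in increasing order:
171^1 ≡ 171 (mod 1147)
171^2 ≡ 566 (mod 1147)
171^3 ≡ 438 (mod 1147)
171^4 ≡ 343 (mod 1147)
171^5 ≡ 156 (mod 1147)
171^6 ≡ 295 (mod 1147)
171^8 ≡ 655 (mod 1147)
171^9 ≡ 746 (mod 1147)
171^10 ≡ 249 (mod 1147)
171^12 ≡ 1000 (mod 1147)
171^15 ≡ 993 (mod 1147)
171^18 ≡ 221 (mod 1147)
171^20 ≡ 63 (mod 1147)
171^24 ≡ 963 (mod 1147)
171^27 ≡ 845 (mod 1147)
171^30 ≡ 776 (mod 1147)
171^36 ≡ 667 (mod 1147)
171^40 ≡ 528 (mod 1147)
171^45 ≡ 931 (mod 1147)
171^54 ≡ 591 (mod 1147)
171^60 ≡ 1 (mod 1147) ✓
So ord_1147(171) = 60, hence |⟨171⟩| = 60.
[(Z/1147Z)^× : ⟨171⟩] = 1080/60 = 18.

18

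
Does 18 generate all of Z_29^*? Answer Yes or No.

φ(29) = 29 − 1 = 28 = 2^2 · 7.
Test 18^(28/q) mod 29 for each prime factor q of 28:
18^14 ≡ 28 (mod 29)  [q = 2: ≢ 1 ✓]
18^4 ≡ 25 (mod 29)  [q = 7: ≢ 1 ✓]
None equal 1, so ord_29(18) = 28: 18 is a primitive root.

Yes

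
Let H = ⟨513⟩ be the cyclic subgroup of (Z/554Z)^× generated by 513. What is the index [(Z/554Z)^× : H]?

12

ord(513) | φ(554) = φ(2)·φ(277) = 1·276 = 276 = 2^2 · 3 · 23.
Divisors of 276: 1, 2, 3, 4, 6, 12, 23, 46, 69, 92, 138, 276.
Test each divisor d:
513^1 ≡ 513
513^2 ≡ 19
513^3 ≡ 329
513^4 ≡ 361
513^6 ≡ 211
513^12 ≡ 201
513^23 ≡ 1
The order of 513 is 23, so the subgroup it generates has 23 elements.
[(Z/554Z)^× : ⟨513⟩] = 276/23 = 12.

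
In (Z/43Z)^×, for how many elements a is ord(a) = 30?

0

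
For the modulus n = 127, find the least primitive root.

φ(127) = 127 − 1 = 126 = 2 · 3^2 · 7.
g is a primitive root iff g^(126/q) ≢ 1 (mod 127) for each prime q ∈ {2, 3, 7}.
g = 2: 2^63 ≡ 1 — hits 1, so not a primitive root.
g = 3: 3^63 ≡ 126; 3^42 ≡ 107; 3^18 ≡ 4 — none is 1, so 3 is a primitive root.
The smallest primitive root modulo 127 is 3.

3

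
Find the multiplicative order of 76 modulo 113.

Since 76 ∈ (Z/113Z)^×, its order divides φ(113) = 113 − 1 = 112 = 2^4 · 7.
Divisors of 112: 1, 2, 4, 7, 8, 14, 16, 28, 56, 112.
Test each divisor d:
76^1 ≡ 76 (mod 113)
76^2 ≡ 13 (mod 113)
76^4 ≡ 56 (mod 113)
76^7 ≡ 71 (mod 113)
76^8 ≡ 85 (mod 113)
76^14 ≡ 69 (mod 113)
76^16 ≡ 106 (mod 113)
76^28 ≡ 15 (mod 113)
76^56 ≡ 112 (mod 113)
76^112 ≡ 1 (mod 113) ✓
The smallest such exponent is 112, so the order of 76 is 112.

112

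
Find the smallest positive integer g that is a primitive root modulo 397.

φ(397) = 397 − 1 = 396 = 2^2 · 3^2 · 11.
g is a primitive root iff g^(396/q) ≢ 1 (mod 397) for each prime q ∈ {2, 3, 11}.
g = 2: 2^198 ≡ 396; 2^132 ≡ 1 — hits 1, so not a primitive root.
g = 3: 3^198 ≡ 1 — hits 1, so not a primitive root.
g = 4: 4^198 ≡ 1 — hits 1, so not a primitive root.
g = 5: 5^198 ≡ 396; 5^132 ≡ 362; 5^36 ≡ 290 — none is 1, so 5 is a primitive root.
Hence the least primitive root of 397 is 5.

5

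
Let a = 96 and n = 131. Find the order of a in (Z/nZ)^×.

130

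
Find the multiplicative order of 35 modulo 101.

100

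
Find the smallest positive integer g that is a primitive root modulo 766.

5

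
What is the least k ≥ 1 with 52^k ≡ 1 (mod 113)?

56

Since 52 ∈ (Z/113Z)^×, its order divides φ(113) = 113 − 1 = 112 = 2^4 · 7.
Divisors of 112: 1, 2, 4, 7, 8, 14, 16, 28, 56, 112.
Compute 52^d (mod 113) for the divisors d until we hit 1:
52^1 ≡ 52 (mod 113)
52^2 ≡ 105 (mod 113)
52^4 ≡ 64 (mod 113)
52^7 ≡ 44 (mod 113)
52^8 ≡ 28 (mod 113)
52^14 ≡ 15 (mod 113)
52^16 ≡ 106 (mod 113)
52^28 ≡ 112 (mod 113)
52^56 ≡ 1 (mod 113) ✓
Therefore the multiplicative order of 52 modulo 113 is 56.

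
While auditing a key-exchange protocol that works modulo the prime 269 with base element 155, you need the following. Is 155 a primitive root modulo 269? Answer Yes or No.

Yes

φ(269) = 269 − 1 = 268 = 2^2 · 67.
An element g generates (Z/269Z)^× iff g^(268/q) ≢ 1 (mod 269) for each prime q ∈ {2, 67}.
155^134 ≡ 268 (mod 269)  [q = 2: ≢ 1 ✓]
155^4 ≡ 62 (mod 269)  [q = 67: ≢ 1 ✓]
All checks pass, so 155 has order 268 and is a primitive root modulo 269.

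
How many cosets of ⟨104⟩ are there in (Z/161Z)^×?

By Lagrange's theorem, ord_161(104) divides φ(161) = φ(7·23) = (7−1)·(23−1) = 6·22 = 132 = 2^2 · 3 · 11.
Divisors of 132: 1, 2, 3, 4, 6, 11, 12, 22, 33, 44, 66, 132.
Check 104^d mod 161 for each divisor in increasing order:
104^1 ≡ 104 (mod 161)
104^2 ≡ 29 (mod 161)
104^3 ≡ 118 (mod 161)
104^4 ≡ 36 (mod 161)
104^6 ≡ 78 (mod 161)
104^11 ≡ 139 (mod 161)
104^12 ≡ 127 (mod 161)
104^22 ≡ 1 (mod 161) ✓
So ord_161(104) = 22, hence |⟨104⟩| = 22.
The index is φ(161) / ord(104) = 132 / 22 = 6.

6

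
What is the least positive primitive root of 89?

3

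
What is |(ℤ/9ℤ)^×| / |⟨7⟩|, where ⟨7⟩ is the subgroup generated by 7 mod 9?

ord(7) | φ(9) = φ(3^2) = 3·(3−1) = 6 = 2 · 3.
Divisors of 6: 1, 2, 3, 6.
Check 7^d mod 9 for each divisor in increasing order:
7^1 ≡ 7 (mod 9)
7^2 ≡ 4 (mod 9)
7^3 ≡ 1 (mod 9) ✓
So ord_9(7) = 3, hence |⟨7⟩| = 3.
[(Z/9Z)^× : ⟨7⟩] = 6/3 = 2.

2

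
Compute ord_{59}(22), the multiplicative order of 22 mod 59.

29

ord(22) | φ(59) = 59 − 1 = 58 = 2 · 29.
Divisors of 58: 1, 2, 29, 58.
Test each divisor d:
22^1 ≡ 22
22^2 ≡ 12
22^29 ≡ 1
Hence ord(22) = 29.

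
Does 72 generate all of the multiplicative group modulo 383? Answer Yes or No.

φ(383) = 383 − 1 = 382 = 2 · 191.
Test 72^(382/q) mod 383 for each prime factor q of 382:
72^191 ≡ 1 (mod 383)  [q = 2: ≡ 1 ✗]
72^2 ≡ 205 (mod 383)  [q = 191: ≢ 1 ✓]
72^191 ≡ 1 shows ord(72) | 191, strictly less than φ(383); not a primitive root.

No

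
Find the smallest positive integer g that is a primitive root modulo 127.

φ(127) = 127 − 1 = 126 = 2 · 3^2 · 7.
Test candidates g = 2, 3, … against the prime factors q ∈ {2, 3, 7} of φ(127): g is a generator iff g^(126/q) ≢ 1 for every such q.
g = 2: 2^63 ≡ 1 — hits 1, so not a primitive root.
g = 3: 3^63 ≡ 126; 3^42 ≡ 107; 3^18 ≡ 4 — none is 1, so 3 is a primitive root.
Hence the least primitive root of 127 is 3.

3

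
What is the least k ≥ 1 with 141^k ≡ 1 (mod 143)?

60

The order of 141 must divide φ(143) = φ(11·13) = (11−1)·(13−1) = 10·12 = 120 = 2^3 · 3 · 5.
Divisors of 120: 1, 2, 3, 4, 5, 6, 8, 10, 12, 15, 20, 24, 30, 40, 60, 120.
Compute 141^d (mod 143) for the divisors d until we hit 1:
141^1 ≡ 141 (mod 143)
141^2 ≡ 4 (mod 143)
141^3 ≡ 135 (mod 143)
141^4 ≡ 16 (mod 143)
141^5 ≡ 111 (mod 143)
141^6 ≡ 64 (mod 143)
141^8 ≡ 113 (mod 143)
141^10 ≡ 23 (mod 143)
141^12 ≡ 92 (mod 143)
141^15 ≡ 122 (mod 143)
141^20 ≡ 100 (mod 143)
141^24 ≡ 27 (mod 143)
141^30 ≡ 12 (mod 143)
141^40 ≡ 133 (mod 143)
141^60 ≡ 1 (mod 143) ✓
The smallest such exponent is 60, so the order of 141 is 60.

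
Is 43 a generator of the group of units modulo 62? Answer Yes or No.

Yes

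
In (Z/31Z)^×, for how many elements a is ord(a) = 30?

8

φ(31) = 31 − 1 = 30 = 2 · 3 · 5.
In a cyclic group of order 30, there are φ(d) elements of order d for each divisor d of 30, and zero for non-divisors.
30 = 2 · 3 · 5 divides 30, and φ(30) = 8.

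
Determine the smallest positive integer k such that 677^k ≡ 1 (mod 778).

388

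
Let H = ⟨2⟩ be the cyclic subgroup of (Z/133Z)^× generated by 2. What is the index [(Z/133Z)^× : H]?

6

The order of 2 must divide φ(133) = φ(7·19) = (7−1)·(19−1) = 6·18 = 108 = 2^2 · 3^3.
Divisors of 108: 1, 2, 3, 4, 6, 9, 12, 18, 27, 36, 54, 108.
Evaluate successive powers at the divisors of 108:
2^1 ≡ 2 (mod 133)
2^2 ≡ 4 (mod 133)
2^3 ≡ 8 (mod 133)
2^4 ≡ 16 (mod 133)
2^6 ≡ 64 (mod 133)
2^9 ≡ 113 (mod 133)
2^12 ≡ 106 (mod 133)
2^18 ≡ 1 (mod 133) ✓
So ord_133(2) = 18, hence |⟨2⟩| = 18.
Index = |(Z/133Z)^×| / |⟨2⟩| = 108 / 18 = 6.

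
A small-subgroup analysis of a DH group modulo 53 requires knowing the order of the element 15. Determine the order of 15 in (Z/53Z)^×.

Since 15 ∈ (Z/53Z)^×, its order divides φ(53) = 53 − 1 = 52 = 2^2 · 13.
Divisors of 52: 1, 2, 4, 13, 26, 52.
Test each divisor d:
15^1 ≡ 15 (mod 53)
15^2 ≡ 13 (mod 53)
15^4 ≡ 10 (mod 53)
15^13 ≡ 1 (mod 53) ✓
So ord_53(15) = 13.

13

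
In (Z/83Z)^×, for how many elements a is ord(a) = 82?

40

φ(83) = 83 − 1 = 82 = 2 · 41.
Since (Z/83Z)^× is cyclic of order 82, the number of elements of order d is φ(d) when d | 82 and 0 otherwise.
82 = 2 · 41 divides 82, and φ(82) = 40.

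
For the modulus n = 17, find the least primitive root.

3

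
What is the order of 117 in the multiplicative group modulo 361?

342

ord(117) | φ(361) = φ(19^2) = 19·(19−1) = 342 = 2 · 3^2 · 19.
Divisors of 342: 1, 2, 3, 6, 9, 18, 19, 38, 57, 114, 171, 342.
Evaluate successive powers at the divisors of 342:
117^1 ≡ 117
117^2 ≡ 332
117^3 ≡ 217
117^6 ≡ 159
117^9 ≡ 208
117^18 ≡ 305
117^19 ≡ 307
117^38 ≡ 28
117^57 ≡ 293
117^114 ≡ 292
117^171 ≡ 360
117^342 ≡ 1
Therefore the multiplicative order of 117 modulo 361 is 342.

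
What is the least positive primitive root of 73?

5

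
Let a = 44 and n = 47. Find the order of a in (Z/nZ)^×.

By Lagrange's theorem, ord_47(44) divides φ(47) = 47 − 1 = 46 = 2 · 23.
Divisors of 46: 1, 2, 23, 46.
Evaluate successive powers at the divisors of 46:
44^1 ≡ 44
44^2 ≡ 9
44^23 ≡ 46
44^46 ≡ 1
The smallest such exponent is 46, so the order of 44 is 46.

46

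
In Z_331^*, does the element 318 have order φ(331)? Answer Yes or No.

No

φ(331) = 331 − 1 = 330 = 2 · 3 · 5 · 11.
An element g generates (Z/331Z)^× iff g^(330/q) ≢ 1 (mod 331) for each prime q ∈ {2, 3, 5, 11}.
318^165 ≡ 1 (mod 331)  [q = 2: ≡ 1 ✗]
318^110 ≡ 299 (mod 331)  [q = 3: ≢ 1 ✓]
318^66 ≡ 1 (mod 331)  [q = 5: ≡ 1 ✗]
318^30 ≡ 80 (mod 331)  [q = 11: ≢ 1 ✓]
Since 318^165 ≡ 1, the order of 318 divides 165 < 330, so 318 is not a primitive root.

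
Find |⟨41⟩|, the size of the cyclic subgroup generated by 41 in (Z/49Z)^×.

By Lagrange's theorem, ord_49(41) divides φ(49) = φ(7^2) = 7·(7−1) = 42 = 2 · 3 · 7.
Divisors of 42: 1, 2, 3, 6, 7, 14, 21, 42.
Test each divisor d:
41^1 ≡ 41 (mod 49)
41^2 ≡ 15 (mod 49)
41^3 ≡ 27 (mod 49)
41^6 ≡ 43 (mod 49)
41^7 ≡ 48 (mod 49)
41^14 ≡ 1 (mod 49) ✓
Therefore the multiplicative order of 41 modulo 49 is 14.

14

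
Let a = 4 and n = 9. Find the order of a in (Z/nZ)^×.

3

By Lagrange's theorem, ord_9(4) divides φ(9) = φ(3^2) = 3·(3−1) = 6 = 2 · 3.
Divisors of 6: 1, 2, 3, 6.
Compute 4^d (mod 9) for the divisors d until we hit 1:
4^1 ≡ 4 (mod 9)
4^2 ≡ 7 (mod 9)
4^3 ≡ 1 (mod 9) ✓
The smallest such exponent is 3, so the order of 4 is 3.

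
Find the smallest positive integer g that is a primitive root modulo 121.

2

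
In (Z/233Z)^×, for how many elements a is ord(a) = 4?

2

φ(233) = 233 − 1 = 232 = 2^3 · 29.
(Z/233Z)^× is cyclic (|G| = 232); a cyclic group of order m has exactly φ(d) elements of each order d | m, and none otherwise.
4 = 2^2 divides 232, and φ(4) = 2.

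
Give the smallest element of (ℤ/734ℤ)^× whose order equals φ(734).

11

φ(734) = φ(2)·φ(367) = 1·366 = 366 = 2 · 3 · 61.
Test candidates g = 2, 3, … against the prime factors q ∈ {2, 3, 61} of φ(734): g is a generator iff g^(366/q) ≢ 1 for every such q.
g = 2: gcd(2, 734) = 2 > 1, not a unit — skip.
g = 3: 3^183 ≡ 733; 3^122 ≡ 1 — hits 1, so not a primitive root.
g = 4: gcd(4, 734) = 2 > 1, not a unit — skip.
g = 5: 5^183 ≡ 733; 5^122 ≡ 1 — hits 1, so not a primitive root.
g = 6: gcd(6, 734) = 2 > 1, not a unit — skip.
g = 7: 7^183 ≡ 1 — hits 1, so not a primitive root.
g = 8: gcd(8, 734) = 2 > 1, not a unit — skip.
g = 9: 9^183 ≡ 1 — hits 1, so not a primitive root.
g = 10: gcd(10, 734) = 2 > 1, not a unit — skip.
g = 11: 11^183 ≡ 733; 11^122 ≡ 283; 11^6 ≡ 419 — none is 1, so 11 is a primitive root.
So 11 is the smallest generator of (Z/734Z)^×.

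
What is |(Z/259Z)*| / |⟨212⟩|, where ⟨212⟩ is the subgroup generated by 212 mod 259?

Since 212 ∈ (Z/259Z)^×, its order divides φ(259) = φ(7·37) = (7−1)·(37−1) = 6·36 = 216 = 2^3 · 3^3.
Divisors of 216: 1, 2, 3, 4, 6, 8, 9, 12, 18, 24, 27, 36, 54, 72, 108, 216.
Test each divisor d:
212^1 ≡ 212
212^2 ≡ 137
212^3 ≡ 36
212^4 ≡ 121
212^6 ≡ 1
So ord_259(212) = 6, hence |⟨212⟩| = 6.
Index = |(Z/259Z)^×| / |⟨212⟩| = 216 / 6 = 36.

36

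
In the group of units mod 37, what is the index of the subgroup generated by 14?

3

The order of 14 must divide φ(37) = 37 − 1 = 36 = 2^2 · 3^2.
Divisors of 36: 1, 2, 3, 4, 6, 9, 12, 18, 36.
Test each divisor d:
14^1 ≡ 14 (mod 37)
14^2 ≡ 11 (mod 37)
14^3 ≡ 6 (mod 37)
14^4 ≡ 10 (mod 37)
14^6 ≡ 36 (mod 37)
14^9 ≡ 31 (mod 37)
14^12 ≡ 1 (mod 37) ✓
So ord_37(14) = 12, hence |⟨14⟩| = 12.
[(Z/37Z)^× : ⟨14⟩] = 36/12 = 3.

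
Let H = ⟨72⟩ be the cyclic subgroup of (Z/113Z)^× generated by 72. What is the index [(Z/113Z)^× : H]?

2

The order of 72 must divide φ(113) = 113 − 1 = 112 = 2^4 · 7.
Divisors of 112: 1, 2, 4, 7, 8, 14, 16, 28, 56, 112.
Evaluate successive powers at the divisors of 112:
72^1 ≡ 72 (mod 113)
72^2 ≡ 99 (mod 113)
72^4 ≡ 83 (mod 113)
72^7 ≡ 69 (mod 113)
72^8 ≡ 109 (mod 113)
72^14 ≡ 15 (mod 113)
72^16 ≡ 16 (mod 113)
72^28 ≡ 112 (mod 113)
72^56 ≡ 1 (mod 113) ✓
Thus |⟨72⟩| = ord(72) = 56.
Index = |(Z/113Z)^×| / |⟨72⟩| = 112 / 56 = 2.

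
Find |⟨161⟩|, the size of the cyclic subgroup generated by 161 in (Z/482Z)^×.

120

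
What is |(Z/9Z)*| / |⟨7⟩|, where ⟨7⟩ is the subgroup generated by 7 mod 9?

Since 7 ∈ (Z/9Z)^×, its order divides φ(9) = φ(3^2) = 3·(3−1) = 6 = 2 · 3.
Divisors of 6: 1, 2, 3, 6.
Test each divisor d:
7^1 ≡ 7
7^2 ≡ 4
7^3 ≡ 1
Thus |⟨7⟩| = ord(7) = 3.
Index = |(Z/9Z)^×| / |⟨7⟩| = 6 / 3 = 2.

2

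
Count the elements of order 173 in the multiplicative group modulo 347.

172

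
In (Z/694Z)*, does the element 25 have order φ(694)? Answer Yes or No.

φ(694) = φ(2)·φ(347) = 1·346 = 346 = 2 · 173.
An element g generates (Z/694Z)^× iff g^(346/q) ≢ 1 (mod 694) for each prime q ∈ {2, 173}.
25^173 ≡ 1 (mod 694)  [q = 2: ≡ 1 ✗]
25^2 ≡ 625 (mod 694)  [q = 173: ≢ 1 ✓]
Since 25^173 ≡ 1, the order of 25 divides 173 < 346, so 25 is not a primitive root.

No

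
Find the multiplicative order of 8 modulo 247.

By Lagrange's theorem, ord_247(8) divides φ(247) = φ(13·19) = (13−1)·(19−1) = 12·18 = 216 = 2^3 · 3^3.
Divisors of 216: 1, 2, 3, 4, 6, 8, 9, 12, 18, 24, 27, 36, 54, 72, 108, 216.
Compute 8^d (mod 247) for the divisors d until we hit 1:
8^1 ≡ 8 (mod 247)
8^2 ≡ 64 (mod 247)
8^3 ≡ 18 (mod 247)
8^4 ≡ 144 (mod 247)
8^6 ≡ 77 (mod 247)
8^8 ≡ 235 (mod 247)
8^9 ≡ 151 (mod 247)
8^12 ≡ 1 (mod 247) ✓
Hence ord(8) = 12.

12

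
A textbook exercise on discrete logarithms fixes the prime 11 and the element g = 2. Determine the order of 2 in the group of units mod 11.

10

ord(2) | φ(11) = 11 − 1 = 10 = 2 · 5.
Divisors of 10: 1, 2, 5, 10.
Compute 2^d (mod 11) for the divisors d until we hit 1:
2^1 ≡ 2
2^2 ≡ 4
2^5 ≡ 10
2^10 ≡ 1
So ord_11(2) = 10.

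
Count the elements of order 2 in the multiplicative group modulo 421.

φ(421) = 421 − 1 = 420 = 2^2 · 3 · 5 · 7.
Since (Z/421Z)^× is cyclic of order 420, the number of elements of order d is φ(d) when d | 420 and 0 otherwise.
2 | 420, and φ(2) = 2 − 1 = 1.

1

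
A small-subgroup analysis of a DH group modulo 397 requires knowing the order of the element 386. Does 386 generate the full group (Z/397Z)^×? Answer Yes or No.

No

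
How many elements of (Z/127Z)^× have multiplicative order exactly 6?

2

φ(127) = 127 − 1 = 126 = 2 · 3^2 · 7.
(Z/127Z)^× is cyclic (|G| = 126); a cyclic group of order m has exactly φ(d) elements of each order d | m, and none otherwise.
6 = 2 · 3 divides 126, and φ(6) = 2.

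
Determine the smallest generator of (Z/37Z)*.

φ(37) = 37 − 1 = 36 = 2^2 · 3^2.
Test candidates g = 2, 3, … against the prime factors q ∈ {2, 3} of φ(37): g is a generator iff g^(36/q) ≢ 1 for every such q.
g = 2: 2^18 ≡ 36; 2^12 ≡ 26 — none is 1, so 2 is a primitive root.
The smallest primitive root modulo 37 is 2.

2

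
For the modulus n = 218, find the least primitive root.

11

φ(218) = φ(2)·φ(109) = 1·108 = 108 = 2^2 · 3^3.
g is a primitive root iff g^(108/q) ≢ 1 (mod 218) for each prime q ∈ {2, 3}.
g = 2: gcd(2, 218) = 2 > 1, not a unit — skip.
g = 3: 3^54 ≡ 1 — hits 1, so not a primitive root.
g = 4: gcd(4, 218) = 2 > 1, not a unit — skip.
g = 5: 5^54 ≡ 1 — hits 1, so not a primitive root.
g = 6: gcd(6, 218) = 2 > 1, not a unit — skip.
g = 7: 7^54 ≡ 1 — hits 1, so not a primitive root.
g = 8: gcd(8, 218) = 2 > 1, not a unit — skip.
g = 9: 9^54 ≡ 1 — hits 1, so not a primitive root.
g = 10: gcd(10, 218) = 2 > 1, not a unit — skip.
g = 11: 11^54 ≡ 217; 11^36 ≡ 45 — none is 1, so 11 is a primitive root.
Hence the least primitive root of 218 is 11.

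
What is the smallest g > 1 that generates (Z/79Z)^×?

φ(79) = 79 − 1 = 78 = 2 · 3 · 13.
g is a primitive root iff g^(78/q) ≢ 1 (mod 79) for each prime q ∈ {2, 3, 13}.
g = 2: 2^39 ≡ 1 — hits 1, so not a primitive root.
g = 3: 3^39 ≡ 78; 3^26 ≡ 23; 3^6 ≡ 18 — none is 1, so 3 is a primitive root.
So 3 is the smallest generator of (Z/79Z)^×.

3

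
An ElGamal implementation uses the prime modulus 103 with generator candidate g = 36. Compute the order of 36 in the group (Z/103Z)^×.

ord(36) | φ(103) = 103 − 1 = 102 = 2 · 3 · 17.
Divisors of 102: 1, 2, 3, 6, 17, 34, 51, 102.
Compute 36^d (mod 103) for the divisors d until we hit 1:
36^1 ≡ 36
36^2 ≡ 60
36^3 ≡ 100
36^6 ≡ 9
36^17 ≡ 46
36^34 ≡ 56
36^51 ≡ 1
So ord_103(36) = 51.

51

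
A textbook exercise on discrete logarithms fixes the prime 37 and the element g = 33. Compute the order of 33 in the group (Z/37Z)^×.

9

ord(33) | φ(37) = 37 − 1 = 36 = 2^2 · 3^2.
Divisors of 36: 1, 2, 3, 4, 6, 9, 12, 18, 36.
Compute 33^d (mod 37) for the divisors d until we hit 1:
33^1 ≡ 33 (mod 37)
33^2 ≡ 16 (mod 37)
33^3 ≡ 10 (mod 37)
33^4 ≡ 34 (mod 37)
33^6 ≡ 26 (mod 37)
33^9 ≡ 1 (mod 37) ✓
Therefore the multiplicative order of 33 modulo 37 is 9.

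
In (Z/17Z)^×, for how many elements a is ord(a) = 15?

0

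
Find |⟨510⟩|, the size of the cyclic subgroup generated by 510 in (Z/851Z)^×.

ord(510) | φ(851) = φ(23·37) = (23−1)·(37−1) = 22·36 = 792 = 2^3 · 3^2 · 11.
Divisors of 792: 1, 2, 3, 4, 6, 8, 9, 11, 12, 18, 22, 24, 33, 36, 44, 66, 72, 88, 99, 132, 198, 264, 396, 792.
Compute 510^d (mod 851) for the divisors d until we hit 1:
510^1 ≡ 510 (mod 851)
510^2 ≡ 545 (mod 851)
510^3 ≡ 524 (mod 851)
510^4 ≡ 26 (mod 851)
510^6 ≡ 554 (mod 851)
510^8 ≡ 676 (mod 851)
510^9 ≡ 105 (mod 851)
510^11 ≡ 208 (mod 851)
510^12 ≡ 556 (mod 851)
510^18 ≡ 813 (mod 851)
510^22 ≡ 714 (mod 851)
510^24 ≡ 223 (mod 851)
510^33 ≡ 438 (mod 851)
510^36 ≡ 593 (mod 851)
510^44 ≡ 47 (mod 851)
510^66 ≡ 369 (mod 851)
510^72 ≡ 186 (mod 851)
510^88 ≡ 507 (mod 851)
510^99 ≡ 783 (mod 851)
510^132 ≡ 1 (mod 851) ✓
The smallest such exponent is 132, so the order of 510 is 132.

132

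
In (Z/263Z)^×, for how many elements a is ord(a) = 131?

130

φ(263) = 263 − 1 = 262 = 2 · 131.
In a cyclic group of order 262, there are φ(d) elements of order d for each divisor d of 262, and zero for non-divisors.
131 | 262, and φ(131) = 131 − 1 = 130.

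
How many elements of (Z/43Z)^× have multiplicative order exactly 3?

2

φ(43) = 43 − 1 = 42 = 2 · 3 · 7.
Since (Z/43Z)^× is cyclic of order 42, the number of elements of order d is φ(d) when d | 42 and 0 otherwise.
3 | 42, and φ(3) = 3 − 1 = 2.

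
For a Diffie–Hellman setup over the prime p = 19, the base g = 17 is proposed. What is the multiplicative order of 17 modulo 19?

ord(17) | φ(19) = 19 − 1 = 18 = 2 · 3^2.
Divisors of 18: 1, 2, 3, 6, 9, 18.
Evaluate successive powers at the divisors of 18:
17^1 ≡ 17 (mod 19)
17^2 ≡ 4 (mod 19)
17^3 ≡ 11 (mod 19)
17^6 ≡ 7 (mod 19)
17^9 ≡ 1 (mod 19) ✓
The smallest such exponent is 9, so the order of 17 is 9.

9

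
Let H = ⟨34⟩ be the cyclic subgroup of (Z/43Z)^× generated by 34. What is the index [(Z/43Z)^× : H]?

1

Since 34 ∈ (Z/43Z)^×, its order divides φ(43) = 43 − 1 = 42 = 2 · 3 · 7.
Divisors of 42: 1, 2, 3, 6, 7, 14, 21, 42.
Compute 34^d (mod 43) for the divisors d until we hit 1:
34^1 ≡ 34
34^2 ≡ 38
34^3 ≡ 2
34^6 ≡ 4
34^7 ≡ 7
34^14 ≡ 6
34^21 ≡ 42
34^42 ≡ 1
Thus |⟨34⟩| = ord(34) = 42.
[(Z/43Z)^× : ⟨34⟩] = 42/42 = 1.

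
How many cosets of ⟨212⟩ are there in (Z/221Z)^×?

8

The order of 212 must divide φ(221) = φ(13·17) = (13−1)·(17−1) = 12·16 = 192 = 2^6 · 3.
Divisors of 192: 1, 2, 3, 4, 6, 8, 12, 16, 24, 32, 48, 64, 96, 192.
Check 212^d mod 221 for each divisor in increasing order:
212^1 ≡ 212 (mod 221)
212^2 ≡ 81 (mod 221)
212^3 ≡ 155 (mod 221)
212^4 ≡ 152 (mod 221)
212^6 ≡ 157 (mod 221)
212^8 ≡ 120 (mod 221)
212^12 ≡ 118 (mod 221)
212^16 ≡ 35 (mod 221)
212^24 ≡ 1 (mod 221) ✓
The order of 212 is 24, so the subgroup it generates has 24 elements.
The index is φ(221) / ord(212) = 192 / 24 = 8.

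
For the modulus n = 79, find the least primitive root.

φ(79) = 79 − 1 = 78 = 2 · 3 · 13.
Test candidates g = 2, 3, … against the prime factors q ∈ {2, 3, 13} of φ(79): g is a generator iff g^(78/q) ≢ 1 for every such q.
g = 2: 2^39 ≡ 1 — hits 1, so not a primitive root.
g = 3: 3^39 ≡ 78; 3^26 ≡ 23; 3^6 ≡ 18 — none is 1, so 3 is a primitive root.
The smallest primitive root modulo 79 is 3.

3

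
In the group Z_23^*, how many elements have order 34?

0

φ(23) = 23 − 1 = 22 = 2 · 11.
In a cyclic group of order 22, there are φ(d) elements of order d for each divisor d of 22, and zero for non-divisors.
Here 22 is not a multiple of 34, so there are no elements of order 34.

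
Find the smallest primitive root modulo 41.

φ(41) = 41 − 1 = 40 = 2^3 · 5.
g is a primitive root iff g^(40/q) ≢ 1 (mod 41) for each prime q ∈ {2, 5}.
g = 2: 2^20 ≡ 1 — hits 1, so not a primitive root.
g = 3: 3^20 ≡ 40; 3^8 ≡ 1 — hits 1, so not a primitive root.
g = 4: 4^20 ≡ 1 — hits 1, so not a primitive root.
g = 5: 5^20 ≡ 1 — hits 1, so not a primitive root.
g = 6: 6^20 ≡ 40; 6^8 ≡ 10 — none is 1, so 6 is a primitive root.
The smallest primitive root modulo 41 is 6.

6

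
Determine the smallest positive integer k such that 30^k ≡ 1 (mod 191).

19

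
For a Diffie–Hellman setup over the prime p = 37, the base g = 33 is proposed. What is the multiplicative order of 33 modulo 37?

ord(33) | φ(37) = 37 − 1 = 36 = 2^2 · 3^2.
Divisors of 36: 1, 2, 3, 4, 6, 9, 12, 18, 36.
Test each divisor d:
33^1 ≡ 33 (mod 37)
33^2 ≡ 16 (mod 37)
33^3 ≡ 10 (mod 37)
33^4 ≡ 34 (mod 37)
33^6 ≡ 26 (mod 37)
33^9 ≡ 1 (mod 37) ✓
Hence ord(33) = 9.

9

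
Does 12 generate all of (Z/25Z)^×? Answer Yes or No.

Yes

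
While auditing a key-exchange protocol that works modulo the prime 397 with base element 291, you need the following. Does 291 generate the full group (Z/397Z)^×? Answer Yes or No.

No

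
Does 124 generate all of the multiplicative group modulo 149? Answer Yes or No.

φ(149) = 149 − 1 = 148 = 2^2 · 37.
An element g generates (Z/149Z)^× iff g^(148/q) ≢ 1 (mod 149) for each prime q ∈ {2, 37}.
124^74 ≡ 1 (mod 149)  [q = 2: ≡ 1 ✗]
124^4 ≡ 96 (mod 149)  [q = 37: ≢ 1 ✓]
Since 124^74 ≡ 1, the order of 124 divides 74 < 148, so 124 is not a primitive root.

No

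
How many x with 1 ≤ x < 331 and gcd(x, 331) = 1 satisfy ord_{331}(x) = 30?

8

φ(331) = 331 − 1 = 330 = 2 · 3 · 5 · 11.
(Z/331Z)^× is cyclic (|G| = 330); a cyclic group of order m has exactly φ(d) elements of each order d | m, and none otherwise.
30 = 2 · 3 · 5 divides 330, and φ(30) = 8.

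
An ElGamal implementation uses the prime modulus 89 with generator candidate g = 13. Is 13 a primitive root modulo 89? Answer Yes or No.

φ(89) = 89 − 1 = 88 = 2^3 · 11.
13 is a primitive root mod 89 iff 13^(φ(89)/q) ≢ 1 for every prime q | φ(89), i.e. q ∈ {2, 11}.
13^44 ≡ 88 (mod 89)  [q = 2: ≢ 1 ✓]
13^8 ≡ 64 (mod 89)  [q = 11: ≢ 1 ✓]
None equal 1, so ord_89(13) = 88: 13 is a primitive root.

Yes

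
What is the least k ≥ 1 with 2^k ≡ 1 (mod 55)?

20

By Lagrange's theorem, ord_55(2) divides φ(55) = φ(5·11) = (5−1)·(11−1) = 4·10 = 40 = 2^3 · 5.
Divisors of 40: 1, 2, 4, 5, 8, 10, 20, 40.
Check 2^d mod 55 for each divisor in increasing order:
2^1 ≡ 2 (mod 55)
2^2 ≡ 4 (mod 55)
2^4 ≡ 16 (mod 55)
2^5 ≡ 32 (mod 55)
2^8 ≡ 36 (mod 55)
2^10 ≡ 34 (mod 55)
2^20 ≡ 1 (mod 55) ✓
Therefore the multiplicative order of 2 modulo 55 is 20.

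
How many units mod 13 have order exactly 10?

0

φ(13) = 13 − 1 = 12 = 2^2 · 3.
Since (Z/13Z)^× is cyclic of order 12, the number of elements of order d is φ(d) when d | 12 and 0 otherwise.
Since 10 ∤ 12, the count is 0.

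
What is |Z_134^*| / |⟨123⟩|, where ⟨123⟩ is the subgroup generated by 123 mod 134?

The order of 123 must divide φ(134) = φ(2)·φ(67) = 1·66 = 66 = 2 · 3 · 11.
Divisors of 66: 1, 2, 3, 6, 11, 22, 33, 66.
Check 123^d mod 134 for each divisor in increasing order:
123^1 ≡ 123 (mod 134)
123^2 ≡ 121 (mod 134)
123^3 ≡ 9 (mod 134)
123^6 ≡ 81 (mod 134)
123^11 ≡ 37 (mod 134)
123^22 ≡ 29 (mod 134)
123^33 ≡ 1 (mod 134) ✓
So ord_134(123) = 33, hence |⟨123⟩| = 33.
[(Z/134Z)^× : ⟨123⟩] = 66/33 = 2.

2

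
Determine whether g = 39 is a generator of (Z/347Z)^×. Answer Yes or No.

φ(347) = 347 − 1 = 346 = 2 · 173.
An element g generates (Z/347Z)^× iff g^(346/q) ≢ 1 (mod 347) for each prime q ∈ {2, 173}.
39^173 ≡ 1 (mod 347)  [q = 2: ≡ 1 ✗]
39^2 ≡ 133 (mod 347)  [q = 173: ≢ 1 ✓]
39^173 ≡ 1 shows ord(39) | 173, strictly less than φ(347); not a primitive root.

No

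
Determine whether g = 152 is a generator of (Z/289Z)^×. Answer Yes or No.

φ(289) = φ(17^2) = 17·(17−1) = 272 = 2^4 · 17.
Test 152^(272/q) mod 289 for each prime factor q of 272:
152^136 ≡ 1 (mod 289)  [q = 2: ≡ 1 ✗]
152^16 ≡ 154 (mod 289)  [q = 17: ≢ 1 ✓]
The check at q = 2 fails, so 152 generates a proper subgroup.

No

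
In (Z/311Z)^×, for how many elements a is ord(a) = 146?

φ(311) = 311 − 1 = 310 = 2 · 5 · 31.
In a cyclic group of order 310, there are φ(d) elements of order d for each divisor d of 310, and zero for non-divisors.
146 does not divide 310, so no element of (Z/311Z)^× has order 146.

0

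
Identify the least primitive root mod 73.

5

φ(73) = 73 − 1 = 72 = 2^3 · 3^2.
Test candidates g = 2, 3, … against the prime factors q ∈ {2, 3} of φ(73): g is a generator iff g^(72/q) ≢ 1 for every such q.
g = 2: 2^36 ≡ 1 — hits 1, so not a primitive root.
g = 3: 3^36 ≡ 1 — hits 1, so not a primitive root.
g = 4: 4^36 ≡ 1 — hits 1, so not a primitive root.
g = 5: 5^36 ≡ 72; 5^24 ≡ 8 — none is 1, so 5 is a primitive root.
Hence the least primitive root of 73 is 5.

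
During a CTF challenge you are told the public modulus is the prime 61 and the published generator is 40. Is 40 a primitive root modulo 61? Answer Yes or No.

φ(61) = 61 − 1 = 60 = 2^2 · 3 · 5.
Test 40^(60/q) mod 61 for each prime factor q of 60:
40^30 ≡ 60 (mod 61)  [q = 2: ≢ 1 ✓]
40^20 ≡ 47 (mod 61)  [q = 3: ≢ 1 ✓]
40^12 ≡ 1 (mod 61)  [q = 5: ≡ 1 ✗]
Since 40^12 ≡ 1, the order of 40 divides 12 < 60, so 40 is not a primitive root.

No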